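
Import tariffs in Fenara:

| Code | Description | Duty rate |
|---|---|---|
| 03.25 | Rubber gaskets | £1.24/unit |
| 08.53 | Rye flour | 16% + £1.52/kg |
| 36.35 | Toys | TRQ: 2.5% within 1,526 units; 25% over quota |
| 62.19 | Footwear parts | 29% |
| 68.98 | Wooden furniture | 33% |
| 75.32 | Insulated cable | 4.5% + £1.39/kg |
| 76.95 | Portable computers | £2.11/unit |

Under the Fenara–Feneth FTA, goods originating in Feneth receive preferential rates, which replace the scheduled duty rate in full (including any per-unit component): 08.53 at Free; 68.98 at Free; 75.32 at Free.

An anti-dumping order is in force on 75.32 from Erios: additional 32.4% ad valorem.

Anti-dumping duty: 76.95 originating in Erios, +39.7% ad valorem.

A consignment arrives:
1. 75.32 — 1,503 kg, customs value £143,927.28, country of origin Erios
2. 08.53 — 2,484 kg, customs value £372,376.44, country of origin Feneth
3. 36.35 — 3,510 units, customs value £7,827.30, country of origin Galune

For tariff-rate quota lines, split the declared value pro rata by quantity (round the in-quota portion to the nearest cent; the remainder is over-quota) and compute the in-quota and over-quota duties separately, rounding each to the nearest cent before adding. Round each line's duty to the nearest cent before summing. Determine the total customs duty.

Line 1 (75.32, Erios, 1,503 kg, £143,927.28):
Base rate for 75.32 is 4.5% + £1.39/kg.
75.32 has an FTA preferential rate, but origin Erios is not Feneth; base rate stands.
Additional duty on 75.32 from Erios: +32.4%. Applied ad valorem rate: 4.5% + 32.4% = 36.9%.
Duty = £143,927.28 × 36.9% + 1,503 × £1.39 = £55,198.34.
Line 2 (08.53, Feneth, 2,484 kg, £372,376.44):
Base rate for 08.53 is 16% + £1.52/kg.
Origin Feneth qualifies under the Fenara–Feneth agreement and 08.53 is covered: preferential rate Free applies instead.
Duty = £372,376.44 × 0% = £0.00.
Line 3 (36.35, Galune, 3,510 units, £7,827.30):
Code 36.35 is under a tariff-rate quota (threshold 1,526 units). In-quota: 1,526 units at 2.5%; over-quota: 1,984 units at 25%.
Pro-rata value split: in-quota = £7,827.30 × 1,526/3,510 = £3,402.98; over-quota = £7,827.30 − £3,402.98 = £4,424.32.
In-quota duty = £3,402.98 × 2.5% = £85.07. Over-quota duty = £4,424.32 × 25% = £1,106.08.
Line duty = £85.07 + £1,106.08 = £1,191.15.
Total = £55,198.34 + £0.00 + £1,191.15 = £56,389.49.

£56,389.49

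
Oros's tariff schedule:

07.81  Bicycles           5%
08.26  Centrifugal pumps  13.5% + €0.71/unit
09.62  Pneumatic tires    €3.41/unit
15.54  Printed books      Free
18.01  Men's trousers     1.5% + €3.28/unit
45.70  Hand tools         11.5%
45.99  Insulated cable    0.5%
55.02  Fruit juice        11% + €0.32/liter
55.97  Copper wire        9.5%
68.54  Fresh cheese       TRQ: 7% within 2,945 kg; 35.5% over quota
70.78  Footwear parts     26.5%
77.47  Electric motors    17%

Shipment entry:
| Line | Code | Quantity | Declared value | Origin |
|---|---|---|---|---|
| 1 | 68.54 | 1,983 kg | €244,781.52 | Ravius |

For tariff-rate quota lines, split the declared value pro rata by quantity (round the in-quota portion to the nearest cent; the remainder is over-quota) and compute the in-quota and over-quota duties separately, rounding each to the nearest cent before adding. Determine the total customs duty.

€17,134.71

Line 1 (68.54, Ravius, 1,983 kg, €244,781.52):
Code 68.54 is under a tariff-rate quota (threshold 2,945 kg). Quantity 1,983 kg is within the quota, so the in-quota rate 7% applies to the full value.
Duty = €244,781.52 × 7% = €17,134.71.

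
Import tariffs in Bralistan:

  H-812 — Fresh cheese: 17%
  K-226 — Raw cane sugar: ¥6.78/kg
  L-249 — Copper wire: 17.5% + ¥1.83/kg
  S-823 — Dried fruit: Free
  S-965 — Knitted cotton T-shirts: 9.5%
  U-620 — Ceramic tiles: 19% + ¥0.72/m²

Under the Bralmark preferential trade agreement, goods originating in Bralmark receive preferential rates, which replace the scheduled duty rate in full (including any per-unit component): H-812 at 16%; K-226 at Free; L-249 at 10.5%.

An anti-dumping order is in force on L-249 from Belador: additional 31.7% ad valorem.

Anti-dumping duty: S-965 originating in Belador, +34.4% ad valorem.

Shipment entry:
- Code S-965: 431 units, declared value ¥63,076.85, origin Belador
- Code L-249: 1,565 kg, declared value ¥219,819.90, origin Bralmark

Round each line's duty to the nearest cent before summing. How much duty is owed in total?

¥50,771.83

Line 1 (S-965, Belador, 431 units, ¥63,076.85):
Base rate for S-965 is 9.5%.
Additional duty on S-965 from Belador: +34.4%. Applied ad valorem rate: 9.5% + 34.4% = 43.9%.
Duty = ¥63,076.85 × 43.9% = ¥27,690.74.
Line 2 (L-249, Bralmark, 1,565 kg, ¥219,819.90):
Base rate for L-249 is 17.5% + ¥1.83/kg.
Origin Bralmark qualifies under the Bralistan–Bralmark agreement and L-249 is covered: preferential rate 10.5% applies instead.
The additional-duty order on L-249 targets Belador, not Bralmark; it does not apply.
Duty = ¥219,819.90 × 10.5% = ¥23,081.09.
Total = ¥27,690.74 + ¥23,081.09 = ¥50,771.83.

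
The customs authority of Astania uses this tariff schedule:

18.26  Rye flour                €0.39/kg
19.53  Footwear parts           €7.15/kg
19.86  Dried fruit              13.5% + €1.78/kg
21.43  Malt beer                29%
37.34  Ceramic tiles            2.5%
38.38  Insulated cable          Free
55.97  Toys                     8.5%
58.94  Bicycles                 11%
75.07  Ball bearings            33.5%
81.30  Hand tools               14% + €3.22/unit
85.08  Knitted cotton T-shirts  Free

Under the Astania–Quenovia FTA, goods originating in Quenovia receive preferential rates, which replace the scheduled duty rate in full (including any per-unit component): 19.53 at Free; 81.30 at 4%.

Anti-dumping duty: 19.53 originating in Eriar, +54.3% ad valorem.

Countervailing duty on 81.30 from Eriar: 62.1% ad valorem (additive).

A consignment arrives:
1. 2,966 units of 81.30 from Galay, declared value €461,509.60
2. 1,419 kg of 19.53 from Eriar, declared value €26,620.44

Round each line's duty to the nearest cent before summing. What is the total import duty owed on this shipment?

Line 1 (81.30, Galay, 2,966 units, €461,509.60):
Base rate for 81.30 is 14% + €3.22/unit.
81.30 has an FTA preferential rate, but origin Galay is not Quenovia; base rate stands.
The additional-duty order on 81.30 targets Eriar, not Galay; it does not apply.
Duty = €461,509.60 × 14% + 2,966 × €3.22 = €74,161.86.
Line 2 (19.53, Eriar, 1,419 kg, €26,620.44):
Base rate for 19.53 is €7.15/kg.
19.53 has an FTA preferential rate, but origin Eriar is not Quenovia; base rate stands.
Additional duty on 19.53 from Eriar: +54.3% ad valorem. Applied ad valorem rate = 54.3%.
Duty = €26,620.44 × 54.3% + 1,419 × €7.15 = €24,600.75.
Total = €74,161.86 + €24,600.75 = €98,762.61.

€98,762.61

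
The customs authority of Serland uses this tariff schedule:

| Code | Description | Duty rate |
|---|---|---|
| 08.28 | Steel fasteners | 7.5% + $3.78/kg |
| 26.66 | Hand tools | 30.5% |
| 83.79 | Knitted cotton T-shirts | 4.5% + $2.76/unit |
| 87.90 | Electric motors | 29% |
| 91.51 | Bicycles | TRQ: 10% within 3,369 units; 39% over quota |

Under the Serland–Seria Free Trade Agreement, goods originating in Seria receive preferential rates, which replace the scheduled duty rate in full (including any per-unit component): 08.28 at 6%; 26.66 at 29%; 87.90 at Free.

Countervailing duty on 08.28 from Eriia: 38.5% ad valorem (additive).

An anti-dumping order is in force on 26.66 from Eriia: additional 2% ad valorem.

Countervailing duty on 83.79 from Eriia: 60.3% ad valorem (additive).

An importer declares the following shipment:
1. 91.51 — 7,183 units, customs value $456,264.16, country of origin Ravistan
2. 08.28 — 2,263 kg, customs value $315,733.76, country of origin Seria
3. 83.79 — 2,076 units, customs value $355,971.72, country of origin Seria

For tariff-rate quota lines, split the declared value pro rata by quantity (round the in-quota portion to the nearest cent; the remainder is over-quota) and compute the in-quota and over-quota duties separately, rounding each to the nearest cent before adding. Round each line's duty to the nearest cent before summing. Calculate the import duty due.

Line 1 (91.51, Ravistan, 7,183 units, $456,264.16):
Code 91.51 is under a tariff-rate quota (threshold 3,369 units). In-quota: 3,369 units at 10%; over-quota: 3,814 units at 39%.
Pro-rata value split: in-quota = $456,264.16 × 3,369/7,183 = $213,998.88; over-quota = $456,264.16 − $213,998.88 = $242,265.28.
In-quota duty = $213,998.88 × 10% = $21,399.89. Over-quota duty = $242,265.28 × 39% = $94,483.46.
Line duty = $21,399.89 + $94,483.46 = $115,883.35.
Line 2 (08.28, Seria, 2,263 kg, $315,733.76):
Base rate for 08.28 is 7.5% + $3.78/kg.
Origin Seria qualifies under the Serland–Seria agreement and 08.28 is covered: preferential rate 6% applies instead.
The additional-duty order on 08.28 targets Eriia, not Seria; it does not apply.
Duty = $315,733.76 × 6% = $18,944.03.
Line 3 (83.79, Seria, 2,076 units, $355,971.72):
Base rate for 83.79 is 4.5% + $2.76/unit.
Origin Seria is the FTA partner but 83.79 is not on the preference list; base rate stands.
The additional-duty order on 83.79 targets Eriia, not Seria; it does not apply.
Duty = $355,971.72 × 4.5% + 2,076 × $2.76 = $21,748.49.
Total = $115,883.35 + $18,944.03 + $21,748.49 = $156,575.87.

$156,575.87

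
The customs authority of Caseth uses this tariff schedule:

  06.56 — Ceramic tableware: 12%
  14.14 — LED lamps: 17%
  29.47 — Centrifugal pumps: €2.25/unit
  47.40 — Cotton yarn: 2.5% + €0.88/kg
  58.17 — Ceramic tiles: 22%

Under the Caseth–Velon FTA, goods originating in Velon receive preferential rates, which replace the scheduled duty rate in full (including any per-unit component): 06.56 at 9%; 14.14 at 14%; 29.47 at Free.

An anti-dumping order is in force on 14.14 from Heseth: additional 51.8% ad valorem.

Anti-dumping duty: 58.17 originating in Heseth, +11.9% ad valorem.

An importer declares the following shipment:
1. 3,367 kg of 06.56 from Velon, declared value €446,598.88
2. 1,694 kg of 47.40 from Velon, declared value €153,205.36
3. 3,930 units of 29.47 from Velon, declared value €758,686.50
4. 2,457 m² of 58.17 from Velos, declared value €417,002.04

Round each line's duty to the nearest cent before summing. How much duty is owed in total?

Line 1 (06.56, Velon, 3,367 kg, €446,598.88):
Base rate for 06.56 is 12%.
Origin Velon qualifies under the Caseth–Velon agreement and 06.56 is covered: preferential rate 9% applies instead.
Duty = €446,598.88 × 9% = €40,193.90.
Line 2 (47.40, Velon, 1,694 kg, €153,205.36):
Base rate for 47.40 is 2.5% + €0.88/kg.
Origin Velon is the FTA partner but 47.40 is not on the preference list; base rate stands.
Duty = €153,205.36 × 2.5% + 1,694 × €0.88 = €5,320.85.
Line 3 (29.47, Velon, 3,930 units, €758,686.50):
Base rate for 29.47 is €2.25/unit.
Origin Velon qualifies under the Caseth–Velon agreement and 29.47 is covered: preferential rate Free applies instead.
Duty = €758,686.50 × 0% = €0.00.
Line 4 (58.17, Velos, 2,457 m², €417,002.04):
Base rate for 58.17 is 22%.
The additional-duty order on 58.17 targets Heseth, not Velos; it does not apply.
Duty = €417,002.04 × 22% = €91,740.45.
Total = €40,193.90 + €5,320.85 + €0.00 + €91,740.45 = €137,255.20.

€137,255.20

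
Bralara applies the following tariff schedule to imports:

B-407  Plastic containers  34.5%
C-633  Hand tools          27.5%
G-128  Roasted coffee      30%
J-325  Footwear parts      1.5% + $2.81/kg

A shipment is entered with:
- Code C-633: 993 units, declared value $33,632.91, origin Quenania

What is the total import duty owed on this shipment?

Line 1 (C-633, Quenania, 993 units, $33,632.91):
Base rate for C-633 is 27.5%.
Duty = $33,632.91 × 27.5% = $9,249.05.

$9,249.05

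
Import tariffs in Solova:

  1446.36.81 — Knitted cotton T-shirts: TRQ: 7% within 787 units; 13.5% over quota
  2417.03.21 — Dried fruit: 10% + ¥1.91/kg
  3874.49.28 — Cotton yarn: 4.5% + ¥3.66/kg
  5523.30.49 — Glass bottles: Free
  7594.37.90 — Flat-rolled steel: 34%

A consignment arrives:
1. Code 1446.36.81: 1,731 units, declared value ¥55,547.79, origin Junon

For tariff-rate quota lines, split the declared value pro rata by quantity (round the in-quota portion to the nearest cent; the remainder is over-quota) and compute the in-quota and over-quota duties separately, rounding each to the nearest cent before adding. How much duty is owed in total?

¥5,857.39

Line 1 (1446.36.81, Junon, 1,731 units, ¥55,547.79):
Code 1446.36.81 is under a tariff-rate quota (threshold 787 units). In-quota: 787 units at 7%; over-quota: 944 units at 13.5%.
Pro-rata value split: in-quota = ¥55,547.79 × 787/1,731 = ¥25,254.83; over-quota = ¥55,547.79 − ¥25,254.83 = ¥30,292.96.
In-quota duty = ¥25,254.83 × 7% = ¥1,767.84. Over-quota duty = ¥30,292.96 × 13.5% = ¥4,089.55.
Line duty = ¥1,767.84 + ¥4,089.55 = ¥5,857.39.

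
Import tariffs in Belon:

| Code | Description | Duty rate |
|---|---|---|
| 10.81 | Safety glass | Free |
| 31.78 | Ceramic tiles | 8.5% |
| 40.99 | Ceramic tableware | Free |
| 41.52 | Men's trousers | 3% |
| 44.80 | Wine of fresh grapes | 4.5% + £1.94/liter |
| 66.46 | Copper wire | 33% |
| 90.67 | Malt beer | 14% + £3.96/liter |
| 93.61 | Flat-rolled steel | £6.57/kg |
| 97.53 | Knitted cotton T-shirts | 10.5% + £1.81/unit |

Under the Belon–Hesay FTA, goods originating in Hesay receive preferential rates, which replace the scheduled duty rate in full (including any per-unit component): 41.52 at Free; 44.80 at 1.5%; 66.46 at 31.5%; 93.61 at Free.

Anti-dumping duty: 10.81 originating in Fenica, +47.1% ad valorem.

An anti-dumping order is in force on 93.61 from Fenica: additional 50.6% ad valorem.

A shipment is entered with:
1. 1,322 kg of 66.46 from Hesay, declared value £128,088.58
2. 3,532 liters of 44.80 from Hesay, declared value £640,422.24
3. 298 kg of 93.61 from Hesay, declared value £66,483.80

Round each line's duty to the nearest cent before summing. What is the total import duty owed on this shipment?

£49,954.23

Line 1 (66.46, Hesay, 1,322 kg, £128,088.58):
Base rate for 66.46 is 33%.
Origin Hesay qualifies under the Belon–Hesay agreement and 66.46 is covered: preferential rate 31.5% applies instead.
Duty = £128,088.58 × 31.5% = £40,347.90.
Line 2 (44.80, Hesay, 3,532 liters, £640,422.24):
Base rate for 44.80 is 4.5% + £1.94/liter.
Origin Hesay qualifies under the Belon–Hesay agreement and 44.80 is covered: preferential rate 1.5% applies instead.
Duty = £640,422.24 × 1.5% = £9,606.33.
Line 3 (93.61, Hesay, 298 kg, £66,483.80):
Base rate for 93.61 is £6.57/kg.
Origin Hesay qualifies under the Belon–Hesay agreement and 93.61 is covered: preferential rate Free applies instead.
The additional-duty order on 93.61 targets Fenica, not Hesay; it does not apply.
Duty = £66,483.80 × 0% = £0.00.
Total = £40,347.90 + £9,606.33 + £0.00 = £49,954.23.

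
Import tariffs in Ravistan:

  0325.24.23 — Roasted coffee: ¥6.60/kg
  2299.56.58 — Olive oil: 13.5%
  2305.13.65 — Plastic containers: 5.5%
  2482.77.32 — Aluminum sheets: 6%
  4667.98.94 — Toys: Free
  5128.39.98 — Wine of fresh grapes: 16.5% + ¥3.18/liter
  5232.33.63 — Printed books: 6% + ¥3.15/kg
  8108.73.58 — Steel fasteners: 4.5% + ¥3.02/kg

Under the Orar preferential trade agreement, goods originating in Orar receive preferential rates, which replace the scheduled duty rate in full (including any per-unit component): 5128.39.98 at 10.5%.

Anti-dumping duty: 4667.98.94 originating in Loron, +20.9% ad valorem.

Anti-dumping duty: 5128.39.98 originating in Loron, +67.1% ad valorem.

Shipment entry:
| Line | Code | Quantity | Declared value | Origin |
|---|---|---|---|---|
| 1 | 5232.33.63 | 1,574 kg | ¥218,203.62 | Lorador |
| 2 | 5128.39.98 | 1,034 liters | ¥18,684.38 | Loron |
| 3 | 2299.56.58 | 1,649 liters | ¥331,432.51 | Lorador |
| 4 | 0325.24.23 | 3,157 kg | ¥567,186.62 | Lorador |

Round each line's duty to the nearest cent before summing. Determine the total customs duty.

¥102,538.17

Line 1 (5232.33.63, Lorador, 1,574 kg, ¥218,203.62):
Base rate for 5232.33.63 is 6% + ¥3.15/kg.
Duty = ¥218,203.62 × 6% + 1,574 × ¥3.15 = ¥18,050.32.
Line 2 (5128.39.98, Loron, 1,034 liters, ¥18,684.38):
Base rate for 5128.39.98 is 16.5% + ¥3.18/liter.
5128.39.98 has an FTA preferential rate, but origin Loron is not Orar; base rate stands.
Additional duty on 5128.39.98 from Loron: +67.1%. Applied ad valorem rate: 16.5% + 67.1% = 83.6%.
Duty = ¥18,684.38 × 83.6% + 1,034 × ¥3.18 = ¥18,908.26.
Line 3 (2299.56.58, Lorador, 1,649 liters, ¥331,432.51):
Base rate for 2299.56.58 is 13.5%.
Duty = ¥331,432.51 × 13.5% = ¥44,743.39.
Line 4 (0325.24.23, Lorador, 3,157 kg, ¥567,186.62):
Base rate for 0325.24.23 is ¥6.60/kg.
Duty = 3,157 × ¥6.60 = ¥20,836.20.
Total = ¥18,050.32 + ¥18,908.26 + ¥44,743.39 + ¥20,836.20 = ¥102,538.17.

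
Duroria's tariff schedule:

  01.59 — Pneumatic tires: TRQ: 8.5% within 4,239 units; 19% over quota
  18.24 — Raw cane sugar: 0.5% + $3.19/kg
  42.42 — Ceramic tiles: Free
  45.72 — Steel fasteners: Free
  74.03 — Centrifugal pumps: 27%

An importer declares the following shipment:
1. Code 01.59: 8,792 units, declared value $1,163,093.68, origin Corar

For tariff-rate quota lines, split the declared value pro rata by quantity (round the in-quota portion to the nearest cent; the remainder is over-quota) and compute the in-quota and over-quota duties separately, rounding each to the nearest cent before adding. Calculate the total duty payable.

$162,106.18

Line 1 (01.59, Corar, 8,792 units, $1,163,093.68):
Code 01.59 is under a tariff-rate quota (threshold 4,239 units). In-quota: 4,239 units at 8.5%; over-quota: 4,553 units at 19%.
Pro-rata value split: in-quota = $1,163,093.68 × 4,239/8,792 = $560,777.31; over-quota = $1,163,093.68 − $560,777.31 = $602,316.37.
In-quota duty = $560,777.31 × 8.5% = $47,666.07. Over-quota duty = $602,316.37 × 19% = $114,440.11.
Line duty = $47,666.07 + $114,440.11 = $162,106.18.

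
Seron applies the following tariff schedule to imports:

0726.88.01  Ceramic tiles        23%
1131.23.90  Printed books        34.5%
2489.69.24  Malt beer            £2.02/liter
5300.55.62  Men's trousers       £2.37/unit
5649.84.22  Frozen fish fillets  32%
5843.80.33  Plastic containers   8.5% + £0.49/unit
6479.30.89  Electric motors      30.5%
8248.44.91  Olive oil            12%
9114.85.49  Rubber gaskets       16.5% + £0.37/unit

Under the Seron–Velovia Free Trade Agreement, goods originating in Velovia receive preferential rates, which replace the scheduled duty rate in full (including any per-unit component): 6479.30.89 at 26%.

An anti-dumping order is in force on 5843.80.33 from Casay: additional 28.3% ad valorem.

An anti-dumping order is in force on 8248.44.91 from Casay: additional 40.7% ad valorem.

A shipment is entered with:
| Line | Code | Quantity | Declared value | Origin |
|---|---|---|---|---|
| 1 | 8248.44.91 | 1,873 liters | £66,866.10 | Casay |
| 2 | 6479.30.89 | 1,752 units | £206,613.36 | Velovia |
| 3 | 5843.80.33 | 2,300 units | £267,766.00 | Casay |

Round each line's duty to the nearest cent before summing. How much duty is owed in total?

£188,622.79

Line 1 (8248.44.91, Casay, 1,873 liters, £66,866.10):
Base rate for 8248.44.91 is 12%.
Additional duty on 8248.44.91 from Casay: +40.7%. Applied ad valorem rate: 12% + 40.7% = 52.7%.
Duty = £66,866.10 × 52.7% = £35,238.43.
Line 2 (6479.30.89, Velovia, 1,752 units, £206,613.36):
Base rate for 6479.30.89 is 30.5%.
Origin Velovia qualifies under the Seron–Velovia agreement and 6479.30.89 is covered: preferential rate 26% applies instead.
Duty = £206,613.36 × 26% = £53,719.47.
Line 3 (5843.80.33, Casay, 2,300 units, £267,766.00):
Base rate for 5843.80.33 is 8.5% + £0.49/unit.
Additional duty on 5843.80.33 from Casay: +28.3%. Applied ad valorem rate: 8.5% + 28.3% = 36.8%.
Duty = £267,766.00 × 36.8% + 2,300 × £0.49 = £99,664.89.
Total = £35,238.43 + £53,719.47 + £99,664.89 = £188,622.79.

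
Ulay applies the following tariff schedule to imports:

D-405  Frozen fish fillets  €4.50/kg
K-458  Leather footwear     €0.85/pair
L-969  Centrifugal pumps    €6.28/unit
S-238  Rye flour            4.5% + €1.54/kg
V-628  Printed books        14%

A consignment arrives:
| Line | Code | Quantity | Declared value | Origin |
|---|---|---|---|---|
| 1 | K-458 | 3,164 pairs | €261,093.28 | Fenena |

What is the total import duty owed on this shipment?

€2,689.40

Line 1 (K-458, Fenena, 3,164 pairs, €261,093.28):
Base rate for K-458 is €0.85/pair.
Duty = 3,164 × €0.85 = €2,689.40.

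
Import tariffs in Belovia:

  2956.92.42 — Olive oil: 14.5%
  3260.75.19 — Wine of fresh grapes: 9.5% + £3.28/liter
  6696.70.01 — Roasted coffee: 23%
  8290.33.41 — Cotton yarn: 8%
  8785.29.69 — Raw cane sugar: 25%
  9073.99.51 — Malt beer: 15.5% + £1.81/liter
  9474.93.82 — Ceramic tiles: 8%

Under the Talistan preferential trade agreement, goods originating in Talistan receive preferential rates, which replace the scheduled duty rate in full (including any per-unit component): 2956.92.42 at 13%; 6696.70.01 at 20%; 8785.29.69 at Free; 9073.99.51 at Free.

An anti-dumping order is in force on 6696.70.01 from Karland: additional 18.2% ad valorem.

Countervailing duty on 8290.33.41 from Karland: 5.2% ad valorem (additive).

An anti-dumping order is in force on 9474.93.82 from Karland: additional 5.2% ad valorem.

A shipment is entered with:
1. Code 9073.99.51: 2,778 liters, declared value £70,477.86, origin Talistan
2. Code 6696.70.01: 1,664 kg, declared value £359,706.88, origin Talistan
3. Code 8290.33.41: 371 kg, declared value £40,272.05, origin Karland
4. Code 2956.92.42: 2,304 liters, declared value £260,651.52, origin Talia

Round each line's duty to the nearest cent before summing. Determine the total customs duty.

£115,051.76

Line 1 (9073.99.51, Talistan, 2,778 liters, £70,477.86):
Base rate for 9073.99.51 is 15.5% + £1.81/liter.
Origin Talistan qualifies under the Belovia–Talistan agreement and 9073.99.51 is covered: preferential rate Free applies instead.
Duty = £70,477.86 × 0% = £0.00.
Line 2 (6696.70.01, Talistan, 1,664 kg, £359,706.88):
Base rate for 6696.70.01 is 23%.
Origin Talistan qualifies under the Belovia–Talistan agreement and 6696.70.01 is covered: preferential rate 20% applies instead.
The additional-duty order on 6696.70.01 targets Karland, not Talistan; it does not apply.
Duty = £359,706.88 × 20% = £71,941.38.
Line 3 (8290.33.41, Karland, 371 kg, £40,272.05):
Base rate for 8290.33.41 is 8%.
Additional duty on 8290.33.41 from Karland: +5.2%. Applied ad valorem rate: 8% + 5.2% = 13.2%.
Duty = £40,272.05 × 13.2% = £5,315.91.
Line 4 (2956.92.42, Talia, 2,304 liters, £260,651.52):
Base rate for 2956.92.42 is 14.5%.
2956.92.42 has an FTA preferential rate, but origin Talia is not Talistan; base rate stands.
Duty = £260,651.52 × 14.5% = £37,794.47.
Total = £0.00 + £71,941.38 + £5,315.91 + £37,794.47 = £115,051.76.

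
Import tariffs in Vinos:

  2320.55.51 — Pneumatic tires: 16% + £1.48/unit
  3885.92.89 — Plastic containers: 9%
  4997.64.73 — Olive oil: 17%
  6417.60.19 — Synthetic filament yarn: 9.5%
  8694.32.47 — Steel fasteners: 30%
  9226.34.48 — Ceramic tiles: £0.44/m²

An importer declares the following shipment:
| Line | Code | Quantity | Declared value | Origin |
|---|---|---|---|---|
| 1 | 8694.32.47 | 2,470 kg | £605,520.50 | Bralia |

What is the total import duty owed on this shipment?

£181,656.15

Line 1 (8694.32.47, Bralia, 2,470 kg, £605,520.50):
Base rate for 8694.32.47 is 30%.
Duty = £605,520.50 × 30% = £181,656.15.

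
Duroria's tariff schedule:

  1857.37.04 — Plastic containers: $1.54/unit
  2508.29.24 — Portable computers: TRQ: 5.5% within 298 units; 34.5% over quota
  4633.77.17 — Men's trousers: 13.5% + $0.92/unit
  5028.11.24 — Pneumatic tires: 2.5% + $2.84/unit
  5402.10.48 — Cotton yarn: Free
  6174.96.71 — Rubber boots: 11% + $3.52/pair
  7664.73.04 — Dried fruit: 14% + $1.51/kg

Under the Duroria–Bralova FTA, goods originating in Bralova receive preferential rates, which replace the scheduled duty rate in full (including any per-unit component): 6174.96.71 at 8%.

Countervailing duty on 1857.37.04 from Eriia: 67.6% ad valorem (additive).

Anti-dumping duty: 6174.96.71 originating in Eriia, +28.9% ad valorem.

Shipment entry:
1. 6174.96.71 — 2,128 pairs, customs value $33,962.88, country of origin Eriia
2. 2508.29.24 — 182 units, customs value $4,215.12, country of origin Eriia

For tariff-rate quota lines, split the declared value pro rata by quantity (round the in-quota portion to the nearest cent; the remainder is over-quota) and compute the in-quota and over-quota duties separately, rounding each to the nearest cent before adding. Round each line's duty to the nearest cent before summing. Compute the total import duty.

$21,273.58

Line 1 (6174.96.71, Eriia, 2,128 pairs, $33,962.88):
Base rate for 6174.96.71 is 11% + $3.52/pair.
6174.96.71 has an FTA preferential rate, but origin Eriia is not Bralova; base rate stands.
Additional duty on 6174.96.71 from Eriia: +28.9%. Applied ad valorem rate: 11% + 28.9% = 39.9%.
Duty = $33,962.88 × 39.9% + 2,128 × $3.52 = $21,041.75.
Line 2 (2508.29.24, Eriia, 182 units, $4,215.12):
Code 2508.29.24 is under a tariff-rate quota (threshold 298 units). Quantity 182 units is within the quota, so the in-quota rate 5.5% applies to the full value.
Duty = $4,215.12 × 5.5% = $231.83.
Total = $21,041.75 + $231.83 = $21,273.58.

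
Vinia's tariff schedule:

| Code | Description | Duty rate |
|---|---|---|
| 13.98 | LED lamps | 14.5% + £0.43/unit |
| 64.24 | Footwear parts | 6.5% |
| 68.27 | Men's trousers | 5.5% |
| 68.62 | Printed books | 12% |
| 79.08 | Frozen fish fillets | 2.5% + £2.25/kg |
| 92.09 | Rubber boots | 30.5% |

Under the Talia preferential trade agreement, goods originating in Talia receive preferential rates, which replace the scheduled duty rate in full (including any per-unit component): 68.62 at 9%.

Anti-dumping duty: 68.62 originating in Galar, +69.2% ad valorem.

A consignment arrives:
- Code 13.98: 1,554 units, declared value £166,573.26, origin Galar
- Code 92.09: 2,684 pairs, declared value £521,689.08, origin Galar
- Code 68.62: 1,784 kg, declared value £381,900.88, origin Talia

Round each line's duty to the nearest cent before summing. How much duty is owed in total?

Line 1 (13.98, Galar, 1,554 units, £166,573.26):
Base rate for 13.98 is 14.5% + £0.43/unit.
Duty = £166,573.26 × 14.5% + 1,554 × £0.43 = £24,821.34.
Line 2 (92.09, Galar, 2,684 pairs, £521,689.08):
Base rate for 92.09 is 30.5%.
Duty = £521,689.08 × 30.5% = £159,115.17.
Line 3 (68.62, Talia, 1,784 kg, £381,900.88):
Base rate for 68.62 is 12%.
Origin Talia qualifies under the Vinia–Talia agreement and 68.62 is covered: preferential rate 9% applies instead.
The additional-duty order on 68.62 targets Galar, not Talia; it does not apply.
Duty = £381,900.88 × 9% = £34,371.08.
Total = £24,821.34 + £159,115.17 + £34,371.08 = £218,307.59.

£218,307.59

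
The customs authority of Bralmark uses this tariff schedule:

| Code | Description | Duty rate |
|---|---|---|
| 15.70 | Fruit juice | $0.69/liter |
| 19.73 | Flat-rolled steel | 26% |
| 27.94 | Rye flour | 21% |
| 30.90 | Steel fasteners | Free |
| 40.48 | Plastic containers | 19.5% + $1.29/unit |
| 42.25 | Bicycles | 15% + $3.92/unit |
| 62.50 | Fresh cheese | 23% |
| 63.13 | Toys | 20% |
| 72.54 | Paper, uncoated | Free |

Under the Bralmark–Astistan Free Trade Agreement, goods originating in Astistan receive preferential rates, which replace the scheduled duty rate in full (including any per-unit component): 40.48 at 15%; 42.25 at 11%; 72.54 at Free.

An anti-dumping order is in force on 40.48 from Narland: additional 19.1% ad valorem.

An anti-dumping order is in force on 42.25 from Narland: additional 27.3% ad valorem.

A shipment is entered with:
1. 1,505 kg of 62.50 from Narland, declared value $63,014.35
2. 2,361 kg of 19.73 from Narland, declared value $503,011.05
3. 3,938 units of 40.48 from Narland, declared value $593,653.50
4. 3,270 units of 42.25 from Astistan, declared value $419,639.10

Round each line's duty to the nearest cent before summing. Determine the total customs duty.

$425,666.74

Line 1 (62.50, Narland, 1,505 kg, $63,014.35):
Base rate for 62.50 is 23%.
Duty = $63,014.35 × 23% = $14,493.30.
Line 2 (19.73, Narland, 2,361 kg, $503,011.05):
Base rate for 19.73 is 26%.
Duty = $503,011.05 × 26% = $130,782.87.
Line 3 (40.48, Narland, 3,938 units, $593,653.50):
Base rate for 40.48 is 19.5% + $1.29/unit.
40.48 has an FTA preferential rate, but origin Narland is not Astistan; base rate stands.
Additional duty on 40.48 from Narland: +19.1%. Applied ad valorem rate: 19.5% + 19.1% = 38.6%.
Duty = $593,653.50 × 38.6% + 3,938 × $1.29 = $234,230.27.
Line 4 (42.25, Astistan, 3,270 units, $419,639.10):
Base rate for 42.25 is 15% + $3.92/unit.
Origin Astistan qualifies under the Bralmark–Astistan agreement and 42.25 is covered: preferential rate 11% applies instead.
The additional-duty order on 42.25 targets Narland, not Astistan; it does not apply.
Duty = $419,639.10 × 11% = $46,160.30.
Total = $14,493.30 + $130,782.87 + $234,230.27 + $46,160.30 = $425,666.74.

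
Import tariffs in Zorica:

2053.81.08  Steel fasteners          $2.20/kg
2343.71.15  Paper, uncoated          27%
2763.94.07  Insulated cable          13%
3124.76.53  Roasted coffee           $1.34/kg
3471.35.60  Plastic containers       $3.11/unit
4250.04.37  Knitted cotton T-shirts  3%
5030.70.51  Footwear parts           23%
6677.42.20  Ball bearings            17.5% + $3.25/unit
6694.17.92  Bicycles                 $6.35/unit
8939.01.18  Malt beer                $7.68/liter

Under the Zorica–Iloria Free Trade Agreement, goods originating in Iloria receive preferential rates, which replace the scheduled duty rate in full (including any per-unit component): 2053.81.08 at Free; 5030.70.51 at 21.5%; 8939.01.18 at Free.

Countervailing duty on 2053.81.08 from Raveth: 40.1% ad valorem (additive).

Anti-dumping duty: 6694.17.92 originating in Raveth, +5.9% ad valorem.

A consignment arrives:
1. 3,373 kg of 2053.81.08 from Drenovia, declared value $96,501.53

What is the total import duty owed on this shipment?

Line 1 (2053.81.08, Drenovia, 3,373 kg, $96,501.53):
Base rate for 2053.81.08 is $2.20/kg.
2053.81.08 has an FTA preferential rate, but origin Drenovia is not Iloria; base rate stands.
The additional-duty order on 2053.81.08 targets Raveth, not Drenovia; it does not apply.
Duty = 3,373 × $2.20 = $7,420.60.

$7,420.60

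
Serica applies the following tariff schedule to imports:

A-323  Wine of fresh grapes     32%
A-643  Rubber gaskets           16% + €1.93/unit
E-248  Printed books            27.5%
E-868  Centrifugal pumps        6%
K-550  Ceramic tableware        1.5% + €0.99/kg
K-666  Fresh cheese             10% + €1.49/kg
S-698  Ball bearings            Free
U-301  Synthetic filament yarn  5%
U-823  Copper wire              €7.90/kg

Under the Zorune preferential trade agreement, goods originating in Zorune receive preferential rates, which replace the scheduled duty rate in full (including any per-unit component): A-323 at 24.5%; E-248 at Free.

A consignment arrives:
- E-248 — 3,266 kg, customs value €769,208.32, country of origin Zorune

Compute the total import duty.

Line 1 (E-248, Zorune, 3,266 kg, €769,208.32):
Base rate for E-248 is 27.5%.
Origin Zorune qualifies under the Serica–Zorune agreement and E-248 is covered: preferential rate Free applies instead.
Duty = €769,208.32 × 0% = €0.00.

€0.00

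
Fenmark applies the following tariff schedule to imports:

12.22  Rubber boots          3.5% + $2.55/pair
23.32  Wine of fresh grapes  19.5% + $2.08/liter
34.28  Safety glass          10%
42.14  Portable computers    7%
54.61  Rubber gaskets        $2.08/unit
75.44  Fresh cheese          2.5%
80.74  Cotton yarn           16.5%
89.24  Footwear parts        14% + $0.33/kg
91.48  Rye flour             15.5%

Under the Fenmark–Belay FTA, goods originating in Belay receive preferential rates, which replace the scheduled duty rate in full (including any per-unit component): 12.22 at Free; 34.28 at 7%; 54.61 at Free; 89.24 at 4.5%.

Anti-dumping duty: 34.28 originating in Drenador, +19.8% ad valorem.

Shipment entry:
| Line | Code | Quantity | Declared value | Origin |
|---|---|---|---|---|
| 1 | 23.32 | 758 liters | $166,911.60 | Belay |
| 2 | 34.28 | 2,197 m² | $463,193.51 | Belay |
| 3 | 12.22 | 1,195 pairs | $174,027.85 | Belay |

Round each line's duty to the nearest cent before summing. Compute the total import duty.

Line 1 (23.32, Belay, 758 liters, $166,911.60):
Base rate for 23.32 is 19.5% + $2.08/liter.
Origin Belay is the FTA partner but 23.32 is not on the preference list; base rate stands.
Duty = $166,911.60 × 19.5% + 758 × $2.08 = $34,124.40.
Line 2 (34.28, Belay, 2,197 m², $463,193.51):
Base rate for 34.28 is 10%.
Origin Belay qualifies under the Fenmark–Belay agreement and 34.28 is covered: preferential rate 7% applies instead.
The additional-duty order on 34.28 targets Drenador, not Belay; it does not apply.
Duty = $463,193.51 × 7% = $32,423.55.
Line 3 (12.22, Belay, 1,195 pairs, $174,027.85):
Base rate for 12.22 is 3.5% + $2.55/pair.
Origin Belay qualifies under the Fenmark–Belay agreement and 12.22 is covered: preferential rate Free applies instead.
Duty = $174,027.85 × 0% = $0.00.
Total = $34,124.40 + $32,423.55 + $0.00 = $66,547.95.

$66,547.95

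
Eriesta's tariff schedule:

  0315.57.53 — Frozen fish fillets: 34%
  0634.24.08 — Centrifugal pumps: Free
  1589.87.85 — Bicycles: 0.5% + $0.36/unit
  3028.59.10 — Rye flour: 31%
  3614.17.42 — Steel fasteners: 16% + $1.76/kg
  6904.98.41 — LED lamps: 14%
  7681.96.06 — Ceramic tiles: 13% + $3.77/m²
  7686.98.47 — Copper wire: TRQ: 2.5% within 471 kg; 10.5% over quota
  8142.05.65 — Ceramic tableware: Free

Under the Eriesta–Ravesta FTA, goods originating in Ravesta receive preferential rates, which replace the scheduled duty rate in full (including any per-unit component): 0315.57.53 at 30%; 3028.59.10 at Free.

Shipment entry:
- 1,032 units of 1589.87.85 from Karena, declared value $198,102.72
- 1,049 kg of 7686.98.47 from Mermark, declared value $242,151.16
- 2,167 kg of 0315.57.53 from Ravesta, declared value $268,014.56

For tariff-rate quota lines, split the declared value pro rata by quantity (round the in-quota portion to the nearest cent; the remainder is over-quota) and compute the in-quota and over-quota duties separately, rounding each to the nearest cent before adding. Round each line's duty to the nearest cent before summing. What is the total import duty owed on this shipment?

$98,494.22

Line 1 (1589.87.85, Karena, 1,032 units, $198,102.72):
Base rate for 1589.87.85 is 0.5% + $0.36/unit.
Duty = $198,102.72 × 0.5% + 1,032 × $0.36 = $1,362.03.
Line 2 (7686.98.47, Mermark, 1,049 kg, $242,151.16):
Code 7686.98.47 is under a tariff-rate quota (threshold 471 kg). In-quota: 471 kg at 2.5%; over-quota: 578 kg at 10.5%.
Pro-rata value split: in-quota = $242,151.16 × 471/1,049 = $108,725.64; over-quota = $242,151.16 − $108,725.64 = $133,425.52.
In-quota duty = $108,725.64 × 2.5% = $2,718.14. Over-quota duty = $133,425.52 × 10.5% = $14,009.68.
Line duty = $2,718.14 + $14,009.68 = $16,727.82.
Line 3 (0315.57.53, Ravesta, 2,167 kg, $268,014.56):
Base rate for 0315.57.53 is 34%.
Origin Ravesta qualifies under the Eriesta–Ravesta agreement and 0315.57.53 is covered: preferential rate 30% applies instead.
Duty = $268,014.56 × 30% = $80,404.37.
Total = $1,362.03 + $16,727.82 + $80,404.37 = $98,494.22.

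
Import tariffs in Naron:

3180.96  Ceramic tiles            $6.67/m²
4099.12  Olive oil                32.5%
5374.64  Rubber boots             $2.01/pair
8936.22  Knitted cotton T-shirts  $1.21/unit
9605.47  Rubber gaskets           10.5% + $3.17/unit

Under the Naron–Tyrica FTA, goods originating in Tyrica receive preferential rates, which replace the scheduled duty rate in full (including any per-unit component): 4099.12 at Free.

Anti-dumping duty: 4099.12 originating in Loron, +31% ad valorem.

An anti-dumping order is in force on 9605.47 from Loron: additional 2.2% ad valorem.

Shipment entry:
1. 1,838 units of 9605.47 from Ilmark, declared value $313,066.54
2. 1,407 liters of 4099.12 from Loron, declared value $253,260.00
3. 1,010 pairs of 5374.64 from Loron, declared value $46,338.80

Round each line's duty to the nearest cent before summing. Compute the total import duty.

Line 1 (9605.47, Ilmark, 1,838 units, $313,066.54):
Base rate for 9605.47 is 10.5% + $3.17/unit.
The additional-duty order on 9605.47 targets Loron, not Ilmark; it does not apply.
Duty = $313,066.54 × 10.5% + 1,838 × $3.17 = $38,698.45.
Line 2 (4099.12, Loron, 1,407 liters, $253,260.00):
Base rate for 4099.12 is 32.5%.
4099.12 has an FTA preferential rate, but origin Loron is not Tyrica; base rate stands.
Additional duty on 4099.12 from Loron: +31%. Applied ad valorem rate: 32.5% + 31% = 63.5%.
Duty = $253,260.00 × 63.5% = $160,820.10.
Line 3 (5374.64, Loron, 1,010 pairs, $46,338.80):
Base rate for 5374.64 is $2.01/pair.
Duty = 1,010 × $2.01 = $2,030.10.
Total = $38,698.45 + $160,820.10 + $2,030.10 = $201,548.65.

$201,548.65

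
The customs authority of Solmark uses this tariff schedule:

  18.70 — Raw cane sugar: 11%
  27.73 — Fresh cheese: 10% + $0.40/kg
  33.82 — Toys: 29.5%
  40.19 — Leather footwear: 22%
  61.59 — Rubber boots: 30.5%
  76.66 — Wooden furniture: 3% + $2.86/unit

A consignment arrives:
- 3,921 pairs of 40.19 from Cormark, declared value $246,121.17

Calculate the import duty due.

Line 1 (40.19, Cormark, 3,921 pairs, $246,121.17):
Base rate for 40.19 is 22%.
Duty = $246,121.17 × 22% = $54,146.66.

$54,146.66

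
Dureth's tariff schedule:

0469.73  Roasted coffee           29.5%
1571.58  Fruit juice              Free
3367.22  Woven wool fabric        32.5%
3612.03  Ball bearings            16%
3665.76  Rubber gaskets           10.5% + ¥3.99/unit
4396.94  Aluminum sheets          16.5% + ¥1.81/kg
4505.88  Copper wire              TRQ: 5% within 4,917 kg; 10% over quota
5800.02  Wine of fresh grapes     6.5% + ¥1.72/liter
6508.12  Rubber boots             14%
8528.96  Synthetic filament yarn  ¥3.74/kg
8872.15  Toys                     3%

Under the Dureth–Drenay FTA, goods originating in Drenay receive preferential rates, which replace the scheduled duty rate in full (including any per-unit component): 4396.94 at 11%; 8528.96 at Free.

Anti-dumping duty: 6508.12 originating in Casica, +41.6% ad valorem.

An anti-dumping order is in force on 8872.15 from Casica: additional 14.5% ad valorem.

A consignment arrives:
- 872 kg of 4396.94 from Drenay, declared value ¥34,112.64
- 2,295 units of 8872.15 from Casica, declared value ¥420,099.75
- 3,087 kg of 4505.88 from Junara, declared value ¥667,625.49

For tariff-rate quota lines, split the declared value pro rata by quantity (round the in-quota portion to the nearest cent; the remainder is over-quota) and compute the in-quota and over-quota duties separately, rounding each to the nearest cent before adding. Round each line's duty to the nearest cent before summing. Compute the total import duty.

Line 1 (4396.94, Drenay, 872 kg, ¥34,112.64):
Base rate for 4396.94 is 16.5% + ¥1.81/kg.
Origin Drenay qualifies under the Dureth–Drenay agreement and 4396.94 is covered: preferential rate 11% applies instead.
Duty = ¥34,112.64 × 11% = ¥3,752.39.
Line 2 (8872.15, Casica, 2,295 units, ¥420,099.75):
Base rate for 8872.15 is 3%.
Additional duty on 8872.15 from Casica: +14.5%. Applied ad valorem rate: 3% + 14.5% = 17.5%.
Duty = ¥420,099.75 × 17.5% = ¥73,517.46.
Line 3 (4505.88, Junara, 3,087 kg, ¥667,625.49):
Code 4505.88 is under a tariff-rate quota (threshold 4,917 kg). Quantity 3,087 kg is within the quota, so the in-quota rate 5% applies to the full value.
Duty = ¥667,625.49 × 5% = ¥33,381.27.
Total = ¥3,752.39 + ¥73,517.46 + ¥33,381.27 = ¥110,651.12.

¥110,651.12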